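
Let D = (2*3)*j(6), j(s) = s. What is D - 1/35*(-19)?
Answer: 1279/35 ≈ 36.543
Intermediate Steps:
D = 36 (D = (2*3)*6 = 6*6 = 36)
D - 1/35*(-19) = 36 - 1/35*(-19) = 36 + 19/35 = 1279/35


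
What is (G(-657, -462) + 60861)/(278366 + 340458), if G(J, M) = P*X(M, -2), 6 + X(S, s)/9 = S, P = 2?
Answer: 52437/618824 ≈ 0.084737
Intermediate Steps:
X(S, s) = -54 + 9*S
G(J, M) = -108 + 18*M (G(J, M) = 2*(-54 + 9*M) = -108 + 18*M)
(G(-657, -462) + 60861)/(278366 + 340458) = ((-108 + 18*(-462)) + 60861)/(278366 + 340458) = ((-108 - 8316) + 60861)/618824 = (-8424 + 60861)*(1/618824) = 52437*(1/618824) = 52437/618824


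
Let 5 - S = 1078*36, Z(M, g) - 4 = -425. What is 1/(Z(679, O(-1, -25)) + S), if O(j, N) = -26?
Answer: -1/39224 ≈ -2.5495e-5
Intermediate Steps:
Z(M, g) = -421 (Z(M, g) = 4 - 425 = -421)
S = -38803 (S = 5 - 1078*36 = 5 - 1*38808 = 5 - 38808 = -38803)
1/(Z(679, O(-1, -25)) + S) = 1/(-421 - 38803) = 1/(-39224) = -1/39224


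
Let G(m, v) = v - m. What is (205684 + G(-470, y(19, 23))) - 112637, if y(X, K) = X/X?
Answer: 93518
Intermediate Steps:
y(X, K) = 1
(205684 + G(-470, y(19, 23))) - 112637 = (205684 + (1 - 1*(-470))) - 112637 = (205684 + (1 + 470)) - 112637 = (205684 + 471) - 112637 = 206155 - 112637 = 93518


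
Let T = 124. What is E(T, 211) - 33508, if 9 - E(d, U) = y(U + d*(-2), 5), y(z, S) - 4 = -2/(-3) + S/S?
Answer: -100514/3 ≈ -33505.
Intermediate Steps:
y(z, S) = 17/3 (y(z, S) = 4 + (-2/(-3) + S/S) = 4 + (-2*(-⅓) + 1) = 4 + (⅔ + 1) = 4 + 5/3 = 17/3)
E(d, U) = 10/3 (E(d, U) = 9 - 1*17/3 = 9 - 17/3 = 10/3)
E(T, 211) - 33508 = 10/3 - 33508 = -100514/3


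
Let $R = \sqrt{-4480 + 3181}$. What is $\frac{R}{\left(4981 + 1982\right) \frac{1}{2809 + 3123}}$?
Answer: $\frac{5932 i \sqrt{1299}}{6963} \approx 30.705 i$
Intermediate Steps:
$R = i \sqrt{1299}$ ($R = \sqrt{-1299} = i \sqrt{1299} \approx 36.042 i$)
$\frac{R}{\left(4981 + 1982\right) \frac{1}{2809 + 3123}} = \frac{i \sqrt{1299}}{\left(4981 + 1982\right) \frac{1}{2809 + 3123}} = \frac{i \sqrt{1299}}{6963 \cdot \frac{1}{5932}} = \frac{i \sqrt{1299}}{\frac{6963}{5932}} = i \sqrt{1299} \cdot \frac{5932}{6963} = \frac{5932 i \sqrt{1299}}{6963}$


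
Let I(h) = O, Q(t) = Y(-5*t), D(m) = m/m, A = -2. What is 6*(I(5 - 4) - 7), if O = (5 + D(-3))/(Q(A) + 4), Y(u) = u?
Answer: -276/7 ≈ -39.429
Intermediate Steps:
D(m) = 1
Q(t) = -5*t
O = 3/7 (O = (5 + 1)/(-5*(-2) + 4) = 6/(10 + 4) = 6/14 = 6*(1/14) = 3/7 ≈ 0.42857)
I(h) = 3/7
6*(I(5 - 4) - 7) = 6*(3/7 - 7) = 6*(-46/7) = -276/7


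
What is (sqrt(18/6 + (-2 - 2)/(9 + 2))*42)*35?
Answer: 1470*sqrt(319)/11 ≈ 2386.8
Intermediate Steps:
(sqrt(18/6 + (-2 - 2)/(9 + 2))*42)*35 = (sqrt(18*(1/6) - 4/11)*42)*35 = (sqrt(3 - 4*1/11)*42)*35 = (sqrt(3 - 4/11)*42)*35 = (sqrt(29/11)*42)*35 = ((sqrt(319)/11)*42)*35 = (42*sqrt(319)/11)*35 = 1470*sqrt(319)/11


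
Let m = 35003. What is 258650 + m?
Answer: 293653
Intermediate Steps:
258650 + m = 258650 + 35003 = 293653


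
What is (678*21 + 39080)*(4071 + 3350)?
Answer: 395672878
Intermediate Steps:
(678*21 + 39080)*(4071 + 3350) = (14238 + 39080)*7421 = 53318*7421 = 395672878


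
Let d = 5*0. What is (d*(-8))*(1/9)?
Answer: 0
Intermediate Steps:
d = 0
(d*(-8))*(1/9) = (0*(-8))*(1/9) = 0*(1*(1/9)) = 0*(1/9) = 0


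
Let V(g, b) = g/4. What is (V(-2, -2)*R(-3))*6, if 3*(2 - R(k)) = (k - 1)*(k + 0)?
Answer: 6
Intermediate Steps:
V(g, b) = g/4 (V(g, b) = g*(¼) = g/4)
R(k) = 2 - k*(-1 + k)/3 (R(k) = 2 - (k - 1)*(k + 0)/3 = 2 - (-1 + k)*k/3 = 2 - k*(-1 + k)/3)
(V(-2, -2)*R(-3))*6 = (((¼)*(-2))*(2 - ⅓*(-3)² + (⅓)*(-3)))*6 = -(2 - ⅓*9 - 1)/2*6 = -(2 - 3 - 1)/2*6 = -½*(-2)*6 = 1*6 = 6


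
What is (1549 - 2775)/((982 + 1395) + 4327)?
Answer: -613/3352 ≈ -0.18288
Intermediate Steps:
(1549 - 2775)/((982 + 1395) + 4327) = -1226/(2377 + 4327) = -1226/6704 = -1226*1/6704 = -613/3352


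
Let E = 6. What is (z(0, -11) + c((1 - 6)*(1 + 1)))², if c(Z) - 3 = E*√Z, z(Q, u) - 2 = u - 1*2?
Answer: -296 - 96*I*√10 ≈ -296.0 - 303.58*I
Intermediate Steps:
z(Q, u) = u (z(Q, u) = 2 + (u - 1*2) = 2 + (u - 2) = 2 + (-2 + u) = u)
c(Z) = 3 + 6*√Z
(z(0, -11) + c((1 - 6)*(1 + 1)))² = (-11 + (3 + 6*√((1 - 6)*(1 + 1))))² = (-11 + (3 + 6*√(-5*2)))² = (-11 + (3 + 6*√(-10)))² = (-11 + (3 + 6*(I*√10)))² = (-11 + (3 + 6*I*√10))² = (-8 + 6*I*√10)²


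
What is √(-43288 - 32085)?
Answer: I*√75373 ≈ 274.54*I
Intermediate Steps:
√(-43288 - 32085) = √(-75373) = I*√75373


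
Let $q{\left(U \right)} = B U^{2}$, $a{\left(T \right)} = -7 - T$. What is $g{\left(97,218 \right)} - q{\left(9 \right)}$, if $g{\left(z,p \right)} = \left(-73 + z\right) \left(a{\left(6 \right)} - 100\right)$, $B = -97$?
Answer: $5145$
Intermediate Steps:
$g{\left(z,p \right)} = 8249 - 113 z$ ($g{\left(z,p \right)} = \left(-73 + z\right) \left(\left(-7 - 6\right) - 100\right) = \left(-73 + z\right) \left(-13 - 100\right) = \left(-73 + z\right) \left(-113\right) = 8249 - 113 z$)
$q{\left(U \right)} = - 97 U^{2}$
$g{\left(97,218 \right)} - q{\left(9 \right)} = \left(8249 - 10961\right) - - 97 \cdot 9^{2} = \left(8249 - 10961\right) - \left(-97\right) 81 = -2712 - -7857 = -2712 + 7857 = 5145$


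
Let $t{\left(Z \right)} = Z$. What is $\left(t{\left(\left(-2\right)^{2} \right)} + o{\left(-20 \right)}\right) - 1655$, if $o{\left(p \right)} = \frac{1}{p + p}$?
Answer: $- \frac{66041}{40} \approx -1651.0$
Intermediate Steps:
$o{\left(p \right)} = \frac{1}{2 p}$
$\left(t{\left(\left(-2\right)^{2} \right)} + o{\left(-20 \right)}\right) - 1655 = \left(\left(-2\right)^{2} + \frac{1}{2 \left(-20\right)}\right) - 1655 = \left(4 + \frac{1}{2} \left(- \frac{1}{20}\right)\right) - 1655 = \left(4 - \frac{1}{40}\right) - 1655 = \frac{159}{40} - 1655 = - \frac{66041}{40}$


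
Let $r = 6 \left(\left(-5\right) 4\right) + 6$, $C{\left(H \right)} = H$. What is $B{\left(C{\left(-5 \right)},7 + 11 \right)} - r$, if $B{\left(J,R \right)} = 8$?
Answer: $122$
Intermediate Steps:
$r = -114$ ($r = 6 \left(-20\right) + 6 = -120 + 6 = -114$)
$B{\left(C{\left(-5 \right)},7 + 11 \right)} - r = 8 - -114 = 8 + 114 = 122$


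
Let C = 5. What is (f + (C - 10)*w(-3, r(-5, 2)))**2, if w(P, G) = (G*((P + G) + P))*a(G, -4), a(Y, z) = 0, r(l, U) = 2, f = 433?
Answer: 187489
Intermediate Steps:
w(P, G) = 0 (w(P, G) = (G*((P + G) + P))*0 = (G*((G + P) + P))*0 = (G*(G + 2*P))*0 = 0)
(f + (C - 10)*w(-3, r(-5, 2)))**2 = (433 + (5 - 10)*0)**2 = (433 - 5*0)**2 = (433 + 0)**2 = 433**2 = 187489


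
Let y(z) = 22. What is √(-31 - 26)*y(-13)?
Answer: 22*I*√57 ≈ 166.1*I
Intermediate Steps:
√(-31 - 26)*y(-13) = √(-31 - 26)*22 = √(-57)*22 = (I*√57)*22 = 22*I*√57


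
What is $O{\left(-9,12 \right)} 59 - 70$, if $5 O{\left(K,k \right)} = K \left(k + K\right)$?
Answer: $- \frac{1943}{5} \approx -388.6$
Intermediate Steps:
$O{\left(K,k \right)} = \frac{K \left(K + k\right)}{5}$ ($O{\left(K,k \right)} = \frac{K \left(k + K\right)}{5} = \frac{K \left(K + k\right)}{5}$)
$O{\left(-9,12 \right)} 59 - 70 = \frac{1}{5} \left(-9\right) \left(-9 + 12\right) 59 - 70 = \frac{1}{5} \left(-9\right) 3 \cdot 59 - 70 = \left(- \frac{27}{5}\right) 59 - 70 = - \frac{1593}{5} - 70 = - \frac{1943}{5}$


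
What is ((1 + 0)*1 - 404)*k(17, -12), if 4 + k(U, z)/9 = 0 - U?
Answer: 76167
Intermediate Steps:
k(U, z) = -36 - 9*U (k(U, z) = -36 + 9*(0 - U) = -36 + 9*(-U) = -36 - 9*U)
((1 + 0)*1 - 404)*k(17, -12) = ((1 + 0)*1 - 404)*(-36 - 9*17) = (1*1 - 404)*(-36 - 153) = (1 - 404)*(-189) = -403*(-189) = 76167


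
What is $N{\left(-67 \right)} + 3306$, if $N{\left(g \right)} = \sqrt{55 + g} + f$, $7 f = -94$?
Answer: $\frac{23048}{7} + 2 i \sqrt{3} \approx 3292.6 + 3.4641 i$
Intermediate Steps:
$f = - \frac{94}{7}$ ($f = \frac{1}{7} \left(-94\right) = - \frac{94}{7} \approx -13.429$)
$N{\left(g \right)} = - \frac{94}{7} + \sqrt{55 + g}$ ($N{\left(g \right)} = \sqrt{55 + g} - \frac{94}{7} = - \frac{94}{7} + \sqrt{55 + g}$)
$N{\left(-67 \right)} + 3306 = \left(- \frac{94}{7} + \sqrt{55 - 67}\right) + 3306 = \left(- \frac{94}{7} + \sqrt{-12}\right) + 3306 = \left(- \frac{94}{7} + 2 i \sqrt{3}\right) + 3306 = \frac{23048}{7} + 2 i \sqrt{3}$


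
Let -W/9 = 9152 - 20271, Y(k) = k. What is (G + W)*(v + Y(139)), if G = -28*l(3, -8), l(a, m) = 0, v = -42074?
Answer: -4196477385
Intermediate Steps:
G = 0 (G = -28*0 = 0)
W = 100071 (W = -9*(9152 - 20271) = -9*(-11119) = 100071)
(G + W)*(v + Y(139)) = (0 + 100071)*(-42074 + 139) = 100071*(-41935) = -4196477385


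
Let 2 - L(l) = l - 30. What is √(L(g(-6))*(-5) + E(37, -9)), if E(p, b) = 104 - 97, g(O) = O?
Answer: I*√183 ≈ 13.528*I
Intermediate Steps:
L(l) = 32 - l (L(l) = 2 - (l - 30) = 2 - (-30 + l) = 2 + (30 - l) = 32 - l)
E(p, b) = 7
√(L(g(-6))*(-5) + E(37, -9)) = √((32 - 1*(-6))*(-5) + 7) = √((32 + 6)*(-5) + 7) = √(38*(-5) + 7) = √(-190 + 7) = √(-183) = I*√183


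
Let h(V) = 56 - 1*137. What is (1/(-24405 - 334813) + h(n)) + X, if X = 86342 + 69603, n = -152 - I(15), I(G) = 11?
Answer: 55989154351/359218 ≈ 1.5586e+5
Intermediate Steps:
n = -163 (n = -152 - 1*11 = -152 - 11 = -163)
h(V) = -81 (h(V) = 56 - 137 = -81)
X = 155945
(1/(-24405 - 334813) + h(n)) + X = (1/(-24405 - 334813) - 81) + 155945 = (1/(-359218) - 81) + 155945 = (-1/359218 - 81) + 155945 = -29096659/359218 + 155945 = 55989154351/359218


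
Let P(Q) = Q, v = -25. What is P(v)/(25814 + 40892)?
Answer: -25/66706 ≈ -0.00037478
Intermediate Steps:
P(v)/(25814 + 40892) = -25/(25814 + 40892) = -25/66706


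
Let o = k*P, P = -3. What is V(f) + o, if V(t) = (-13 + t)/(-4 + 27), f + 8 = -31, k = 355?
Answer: -24547/23 ≈ -1067.3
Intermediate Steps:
f = -39 (f = -8 - 31 = -39)
V(t) = -13/23 + t/23 (V(t) = (-13 + t)/23 = (-13 + t)*(1/23) = -13/23 + t/23)
o = -1065 (o = 355*(-3) = -1065)
V(f) + o = (-13/23 + (1/23)*(-39)) - 1065 = (-13/23 - 39/23) - 1065 = -52/23 - 1065 = -24547/23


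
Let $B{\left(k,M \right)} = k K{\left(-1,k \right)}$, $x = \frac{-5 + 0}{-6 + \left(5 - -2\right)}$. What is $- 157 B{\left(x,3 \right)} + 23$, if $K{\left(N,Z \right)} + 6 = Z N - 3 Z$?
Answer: $11013$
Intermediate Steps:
$x = -5$ ($x = - \frac{5}{-6 + \left(5 + 2\right)} = - \frac{5}{-6 + 7} = - \frac{5}{1} = \left(-5\right) 1 = -5$)
$K{\left(N,Z \right)} = -6 - 3 Z + N Z$ ($K{\left(N,Z \right)} = -6 + \left(Z N - 3 Z\right) = -6 + \left(N Z - 3 Z\right) = -6 + \left(- 3 Z + N Z\right) = -6 - 3 Z + N Z$)
$B{\left(k,M \right)} = k \left(-6 - 4 k\right)$ ($B{\left(k,M \right)} = k \left(-6 - 3 k - k\right) = k \left(-6 - 4 k\right)$)
$- 157 B{\left(x,3 \right)} + 23 = - 157 \left(\left(-2\right) \left(-5\right) \left(3 + 2 \left(-5\right)\right)\right) + 23 = - 157 \left(\left(-2\right) \left(-5\right) \left(3 - 10\right)\right) + 23 = - 157 \left(\left(-2\right) \left(-5\right) \left(-7\right)\right) + 23 = \left(-157\right) \left(-70\right) + 23 = 10990 + 23 = 11013$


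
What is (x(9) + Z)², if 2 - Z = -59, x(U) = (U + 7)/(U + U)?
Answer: 310249/81 ≈ 3830.2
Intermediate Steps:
x(U) = (7 + U)/(2*U) (x(U) = (7 + U)/((2*U)) = (7 + U)*(1/(2*U)) = (7 + U)/(2*U))
Z = 61 (Z = 2 - 1*(-59) = 2 + 59 = 61)
(x(9) + Z)² = ((½)*(7 + 9)/9 + 61)² = ((½)*(⅑)*16 + 61)² = (8/9 + 61)² = (557/9)² = 310249/81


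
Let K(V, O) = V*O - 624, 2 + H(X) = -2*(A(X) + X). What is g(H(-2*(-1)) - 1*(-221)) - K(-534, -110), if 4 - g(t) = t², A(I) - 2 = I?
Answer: -100961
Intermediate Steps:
A(I) = 2 + I
H(X) = -6 - 4*X (H(X) = -2 - 2*((2 + X) + X) = -2 - 2*(2 + 2*X) = -2 + (-4 - 4*X) = -6 - 4*X)
K(V, O) = -624 + O*V (K(V, O) = O*V - 624 = -624 + O*V)
g(t) = 4 - t²
g(H(-2*(-1)) - 1*(-221)) - K(-534, -110) = (4 - ((-6 - (-8)*(-1)) - 1*(-221))²) - (-624 - 110*(-534)) = (4 - ((-6 - 4*2) + 221)²) - (-624 + 58740) = (4 - ((-6 - 8) + 221)²) - 1*58116 = (4 - (-14 + 221)²) - 58116 = (4 - 1*207²) - 58116 = (4 - 1*42849) - 58116 = (4 - 42849) - 58116 = -42845 - 58116 = -100961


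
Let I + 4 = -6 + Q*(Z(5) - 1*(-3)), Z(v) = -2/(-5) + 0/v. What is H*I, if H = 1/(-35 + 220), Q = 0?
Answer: -2/37 ≈ -0.054054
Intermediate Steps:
Z(v) = 2/5 (Z(v) = -2*(-1/5) + 0 = 2/5 + 0 = 2/5)
H = 1/185 ≈ 0.0054054
I = -10 (I = -4 + (-6 + 0*(2/5 - 1*(-3))) = -4 + (-6 + 0*(2/5 + 3)) = -4 + (-6 + 0*(17/5)) = -4 + (-6 + 0) = -4 - 6 = -10)
H*I = (1/185)*(-10) = -2/37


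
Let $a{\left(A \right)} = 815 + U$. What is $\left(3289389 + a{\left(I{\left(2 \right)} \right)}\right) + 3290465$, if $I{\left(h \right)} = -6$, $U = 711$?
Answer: $6581380$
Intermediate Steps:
$a{\left(A \right)} = 1526$ ($a{\left(A \right)} = 815 + 711 = 1526$)
$\left(3289389 + a{\left(I{\left(2 \right)} \right)}\right) + 3290465 = \left(3289389 + 1526\right) + 3290465 = 3290915 + 3290465 = 6581380$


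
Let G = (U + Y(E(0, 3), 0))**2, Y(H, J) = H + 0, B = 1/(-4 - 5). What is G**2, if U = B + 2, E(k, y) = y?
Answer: 3748096/6561 ≈ 571.27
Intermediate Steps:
B = -1/9 (B = 1/(-9) = -1/9 ≈ -0.11111)
U = 17/9 (U = -1/9 + 2 = 17/9 ≈ 1.8889)
Y(H, J) = H
G = 1936/81 (G = (17/9 + 3)**2 = (44/9)**2 = 1936/81 ≈ 23.901)
G**2 = (1936/81)**2 = 3748096/6561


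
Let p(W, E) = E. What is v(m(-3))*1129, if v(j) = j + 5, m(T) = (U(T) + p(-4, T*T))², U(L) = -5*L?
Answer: 655949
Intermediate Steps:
m(T) = (T² - 5*T)² (m(T) = (-5*T + T*T)² = (-5*T + T²)² = (T² - 5*T)²)
v(j) = 5 + j
v(m(-3))*1129 = (5 + (-3)²*(-5 - 3)²)*1129 = (5 + 9*(-8)²)*1129 = (5 + 9*64)*1129 = (5 + 576)*1129 = 581*1129 = 655949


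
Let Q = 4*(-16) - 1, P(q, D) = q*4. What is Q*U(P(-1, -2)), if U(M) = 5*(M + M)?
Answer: 2600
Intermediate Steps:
P(q, D) = 4*q
U(M) = 10*M (U(M) = 5*(2*M) = 10*M)
Q = -65 (Q = -64 - 1 = -65)
Q*U(P(-1, -2)) = -650*4*(-1) = -650*(-4) = -65*(-40) = 2600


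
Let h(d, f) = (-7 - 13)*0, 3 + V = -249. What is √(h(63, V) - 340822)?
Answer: I*√340822 ≈ 583.8*I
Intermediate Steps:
V = -252 (V = -3 - 249 = -252)
h(d, f) = 0 (h(d, f) = -20*0 = 0)
√(h(63, V) - 340822) = √(0 - 340822) = √(-340822) = I*√340822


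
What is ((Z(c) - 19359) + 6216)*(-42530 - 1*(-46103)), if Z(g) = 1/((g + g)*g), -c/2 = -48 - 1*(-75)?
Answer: -30430040075/648 ≈ -4.6960e+7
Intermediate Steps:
c = -54 (c = -2*(-48 - 1*(-75)) = -2*(-48 + 75) = -2*27 = -54)
Z(g) = 1/(2*g²) (Z(g) = 1/(((2*g))*g) = (1/(2*g))/g = 1/(2*g²))
((Z(c) - 19359) + 6216)*(-42530 - 1*(-46103)) = (((½)/(-54)² - 19359) + 6216)*(-42530 - 1*(-46103)) = (((½)*(1/2916) - 19359) + 6216)*(-42530 + 46103) = ((1/5832 - 19359) + 6216)*3573 = (-112901687/5832 + 6216)*3573 = -76649975/5832*3573 = -30430040075/648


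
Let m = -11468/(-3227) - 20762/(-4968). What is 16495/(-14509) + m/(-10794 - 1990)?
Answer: -1691222113024931/1486807693132608 ≈ -1.1375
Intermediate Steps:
m = 61985999/8015868 (m = -11468*(-1/3227) - 20762*(-1/4968) = 11468/3227 + 10381/2484 = 61985999/8015868 ≈ 7.7329)
16495/(-14509) + m/(-10794 - 1990) = 16495/(-14509) + 61985999/(8015868*(-10794 - 1990)) = 16495*(-1/14509) + (61985999/8015868)/(-12784) = -16495/14509 + (61985999/8015868)*(-1/12784) = -16495/14509 - 61985999/102474856512 = -1691222113024931/1486807693132608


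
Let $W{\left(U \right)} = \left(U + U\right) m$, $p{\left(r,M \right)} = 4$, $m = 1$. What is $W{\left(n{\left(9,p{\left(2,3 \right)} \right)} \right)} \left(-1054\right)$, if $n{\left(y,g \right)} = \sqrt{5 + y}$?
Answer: $- 2108 \sqrt{14} \approx -7887.4$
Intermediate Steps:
$W{\left(U \right)} = 2 U$ ($W{\left(U \right)} = \left(U + U\right) 1 = 2 U 1 = 2 U$)
$W{\left(n{\left(9,p{\left(2,3 \right)} \right)} \right)} \left(-1054\right) = 2 \sqrt{5 + 9} \left(-1054\right) = 2 \sqrt{14} \left(-1054\right) = - 2108 \sqrt{14}$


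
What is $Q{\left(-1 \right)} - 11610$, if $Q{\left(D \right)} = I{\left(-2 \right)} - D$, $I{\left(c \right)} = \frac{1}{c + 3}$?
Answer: $-11608$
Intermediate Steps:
$I{\left(c \right)} = \frac{1}{3 + c}$
$Q{\left(D \right)} = 1 - D$ ($Q{\left(D \right)} = \frac{1}{3 - 2} - D = 1^{-1} - D = 1 - D$)
$Q{\left(-1 \right)} - 11610 = \left(1 - -1\right) - 11610 = \left(1 + 1\right) - 11610 = 2 - 11610 = -11608$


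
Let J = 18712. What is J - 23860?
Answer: -5148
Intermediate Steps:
J - 23860 = 18712 - 23860 = -5148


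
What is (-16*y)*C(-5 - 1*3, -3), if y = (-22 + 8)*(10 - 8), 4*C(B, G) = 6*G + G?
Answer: -2352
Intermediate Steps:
C(B, G) = 7*G/4 (C(B, G) = (6*G + G)/4 = (7*G)/4 = 7*G/4)
y = -28 (y = -14*2 = -28)
(-16*y)*C(-5 - 1*3, -3) = (-16*(-28))*((7/4)*(-3)) = 448*(-21/4) = -2352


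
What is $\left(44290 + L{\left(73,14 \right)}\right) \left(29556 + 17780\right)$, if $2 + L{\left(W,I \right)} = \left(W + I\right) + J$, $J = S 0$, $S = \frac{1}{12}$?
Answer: $2100535000$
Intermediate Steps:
$S = \frac{1}{12} \approx 0.083333$
$J = 0$ ($J = \frac{1}{12} \cdot 0 = 0$)
$L{\left(W,I \right)} = -2 + I + W$ ($L{\left(W,I \right)} = -2 + \left(\left(W + I\right) + 0\right) = -2 + \left(\left(I + W\right) + 0\right) = -2 + \left(I + W\right) = -2 + I + W$)
$\left(44290 + L{\left(73,14 \right)}\right) \left(29556 + 17780\right) = \left(44290 + \left(-2 + 14 + 73\right)\right) \left(29556 + 17780\right) = \left(44290 + 85\right) 47336 = 44375 \cdot 47336 = 2100535000$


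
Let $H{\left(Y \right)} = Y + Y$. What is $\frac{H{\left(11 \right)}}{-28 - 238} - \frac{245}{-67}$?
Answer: $\frac{31848}{8911} \approx 3.574$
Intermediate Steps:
$H{\left(Y \right)} = 2 Y$
$\frac{H{\left(11 \right)}}{-28 - 238} - \frac{245}{-67} = \frac{2 \cdot 11}{-28 - 238} - \frac{245}{-67} = \frac{22}{-266} - - \frac{245}{67} = 22 \left(- \frac{1}{266}\right) + \frac{245}{67} = - \frac{11}{133} + \frac{245}{67} = \frac{31848}{8911}$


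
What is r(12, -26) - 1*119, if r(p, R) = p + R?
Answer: -133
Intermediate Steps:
r(p, R) = R + p
r(12, -26) - 1*119 = (-26 + 12) - 1*119 = -14 - 119 = -133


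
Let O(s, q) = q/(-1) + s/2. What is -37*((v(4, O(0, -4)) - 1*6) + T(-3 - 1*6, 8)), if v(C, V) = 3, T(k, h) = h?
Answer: -185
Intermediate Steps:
O(s, q) = s/2 - q (O(s, q) = q*(-1) + s*(1/2) = -q + s/2 = s/2 - q)
-37*((v(4, O(0, -4)) - 1*6) + T(-3 - 1*6, 8)) = -37*((3 - 1*6) + 8) = -37*((3 - 6) + 8) = -37*(-3 + 8) = -37*5 = -185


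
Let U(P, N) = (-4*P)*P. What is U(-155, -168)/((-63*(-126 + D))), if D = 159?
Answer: 96100/2079 ≈ 46.224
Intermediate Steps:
U(P, N) = -4*P**2
U(-155, -168)/((-63*(-126 + D))) = (-4*(-155)**2)/((-63*(-126 + 159))) = (-4*24025)/((-63*33)) = -96100/(-2079) = -96100*(-1/2079) = 96100/2079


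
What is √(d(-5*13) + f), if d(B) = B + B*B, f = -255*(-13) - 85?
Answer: √7390 ≈ 85.965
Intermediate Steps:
f = 3230 (f = -51*(-65) - 85 = 3315 - 85 = 3230)
d(B) = B + B²
√(d(-5*13) + f) = √((-5*13)*(1 - 5*13) + 3230) = √(-65*(1 - 65) + 3230) = √(-65*(-64) + 3230) = √(4160 + 3230) = √7390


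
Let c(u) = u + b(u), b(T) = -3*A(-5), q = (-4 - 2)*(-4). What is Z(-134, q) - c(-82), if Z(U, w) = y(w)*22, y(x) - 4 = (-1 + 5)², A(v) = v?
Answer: 507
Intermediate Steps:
q = 24 (q = -6*(-4) = 24)
y(x) = 20 (y(x) = 4 + (-1 + 5)² = 4 + 4² = 4 + 16 = 20)
b(T) = 15 (b(T) = -3*(-5) = 15)
Z(U, w) = 440 (Z(U, w) = 20*22 = 440)
c(u) = 15 + u (c(u) = u + 15 = 15 + u)
Z(-134, q) - c(-82) = 440 - (15 - 82) = 440 - 1*(-67) = 440 + 67 = 507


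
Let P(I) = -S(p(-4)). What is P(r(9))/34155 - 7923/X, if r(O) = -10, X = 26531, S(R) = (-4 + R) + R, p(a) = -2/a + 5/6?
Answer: -811724071/2718498915 ≈ -0.29859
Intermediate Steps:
p(a) = 5/6 - 2/a (p(a) = -2/a + 5*(1/6) = -2/a + 5/6 = 5/6 - 2/a)
S(R) = -4 + 2*R
P(I) = 4/3 (P(I) = -(-4 + 2*(5/6 - 2/(-4))) = -(-4 + 2*(5/6 - 2*(-1/4))) = -(-4 + 2*(5/6 + 1/2)) = -(-4 + 2*(4/3)) = -(-4 + 8/3) = -1*(-4/3) = 4/3)
P(r(9))/34155 - 7923/X = (4/3)/34155 - 7923/26531 = (4/3)*(1/34155) - 7923*1/26531 = 4/102465 - 7923/26531 = -811724071/2718498915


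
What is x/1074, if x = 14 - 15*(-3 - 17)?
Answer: 157/537 ≈ 0.29237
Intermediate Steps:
x = 314 (x = 14 - 15*(-20) = 14 + 300 = 314)
x/1074 = 314/1074 = 314*(1/1074) = 157/537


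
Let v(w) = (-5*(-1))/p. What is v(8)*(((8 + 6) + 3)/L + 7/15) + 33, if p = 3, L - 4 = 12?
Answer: 5119/144 ≈ 35.549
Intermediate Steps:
L = 16 (L = 4 + 12 = 16)
v(w) = 5/3 (v(w) = -5*(-1)/3 = 5*(⅓) = 5/3)
v(8)*(((8 + 6) + 3)/L + 7/15) + 33 = 5*(((8 + 6) + 3)/16 + 7/15)/3 + 33 = 5*((14 + 3)*(1/16) + 7*(1/15))/3 + 33 = 5*(17*(1/16) + 7/15)/3 + 33 = 5*(17/16 + 7/15)/3 + 33 = (5/3)*(367/240) + 33 = 367/144 + 33 = 5119/144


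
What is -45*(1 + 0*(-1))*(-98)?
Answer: 4410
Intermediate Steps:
-45*(1 + 0*(-1))*(-98) = -45*(1 + 0)*(-98) = -45*1*(-98) = -45*(-98) = 4410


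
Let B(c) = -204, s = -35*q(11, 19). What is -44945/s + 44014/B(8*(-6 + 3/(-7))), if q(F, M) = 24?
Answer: -154461/952 ≈ -162.25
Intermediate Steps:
s = -840 (s = -35*24 = -840)
-44945/s + 44014/B(8*(-6 + 3/(-7))) = -44945/(-840) + 44014/(-204) = -44945*(-1/840) + 44014*(-1/204) = 8989/168 - 22007/102 = -154461/952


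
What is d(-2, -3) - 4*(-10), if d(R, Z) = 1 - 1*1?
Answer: 40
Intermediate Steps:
d(R, Z) = 0 (d(R, Z) = 1 - 1 = 0)
d(-2, -3) - 4*(-10) = 0 - 4*(-10) = 0 + 40 = 40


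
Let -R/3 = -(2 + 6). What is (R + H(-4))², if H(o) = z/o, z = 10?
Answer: 1849/4 ≈ 462.25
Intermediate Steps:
H(o) = 10/o
R = 24 (R = -(-3)*(2 + 6) = -(-3)*8 = -3*(-8) = 24)
(R + H(-4))² = (24 + 10/(-4))² = (24 + 10*(-¼))² = (24 - 5/2)² = (43/2)² = 1849/4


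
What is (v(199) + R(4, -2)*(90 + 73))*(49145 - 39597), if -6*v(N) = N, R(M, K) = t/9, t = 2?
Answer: 262570/9 ≈ 29174.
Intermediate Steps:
R(M, K) = 2/9
v(N) = -N/6
(v(199) + R(4, -2)*(90 + 73))*(49145 - 39597) = (-⅙*199 + 2*(90 + 73)/9)*(49145 - 39597) = (-199/6 + (2/9)*163)*9548 = (-199/6 + 326/9)*9548 = (55/18)*9548 = 262570/9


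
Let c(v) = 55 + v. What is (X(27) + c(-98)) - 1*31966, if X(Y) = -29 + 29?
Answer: -32009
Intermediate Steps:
X(Y) = 0
(X(27) + c(-98)) - 1*31966 = (0 + (55 - 98)) - 1*31966 = (0 - 43) - 31966 = -43 - 31966 = -32009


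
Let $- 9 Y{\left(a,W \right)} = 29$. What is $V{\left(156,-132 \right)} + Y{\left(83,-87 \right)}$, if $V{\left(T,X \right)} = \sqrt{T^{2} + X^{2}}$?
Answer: $- \frac{29}{9} + 12 \sqrt{290} \approx 201.13$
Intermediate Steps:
$Y{\left(a,W \right)} = - \frac{29}{9}$ ($Y{\left(a,W \right)} = \left(- \frac{1}{9}\right) 29 = - \frac{29}{9}$)
$V{\left(156,-132 \right)} + Y{\left(83,-87 \right)} = \sqrt{156^{2} + \left(-132\right)^{2}} - \frac{29}{9} = \sqrt{24336 + 17424} - \frac{29}{9} = \sqrt{41760} - \frac{29}{9} = 12 \sqrt{290} - \frac{29}{9} = - \frac{29}{9} + 12 \sqrt{290}$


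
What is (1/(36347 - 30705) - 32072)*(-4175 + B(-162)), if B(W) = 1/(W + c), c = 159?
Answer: 377763748883/2821 ≈ 1.3391e+8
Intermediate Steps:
B(W) = 1/(159 + W) (B(W) = 1/(W + 159) = 1/(159 + W))
(1/(36347 - 30705) - 32072)*(-4175 + B(-162)) = (1/(36347 - 30705) - 32072)*(-4175 + 1/(159 - 162)) = (1/5642 - 32072)*(-4175 + 1/(-3)) = (1/5642 - 32072)*(-4175 - 1/3) = -180950223/5642*(-12526/3) = 377763748883/2821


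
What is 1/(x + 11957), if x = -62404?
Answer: -1/50447 ≈ -1.9823e-5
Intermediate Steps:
1/(x + 11957) = 1/(-62404 + 11957) = 1/(-50447) = -1/50447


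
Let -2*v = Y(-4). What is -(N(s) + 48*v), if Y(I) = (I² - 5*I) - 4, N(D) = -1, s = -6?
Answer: 769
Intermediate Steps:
Y(I) = -4 + I² - 5*I
v = -16 (v = -(-4 + (-4)² - 5*(-4))/2 = -(-4 + 16 + 20)/2 = -½*32 = -16)
-(N(s) + 48*v) = -(-1 + 48*(-16)) = -(-1 - 768) = -1*(-769) = 769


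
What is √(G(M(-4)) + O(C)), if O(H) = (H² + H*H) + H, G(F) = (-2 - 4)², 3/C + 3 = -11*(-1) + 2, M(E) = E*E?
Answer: 4*√57/5 ≈ 6.0399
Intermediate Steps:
M(E) = E²
C = 3/10 (C = 3/(-3 + (-11*(-1) + 2)) = 3/(-3 + (11 + 2)) = 3/(-3 + 13) = 3/10 ≈ 0.30000)
G(F) = 36 (G(F) = (-6)² = 36)
O(H) = H + 2*H² (O(H) = (H² + H²) + H = 2*H² + H = H + 2*H²)
√(G(M(-4)) + O(C)) = √(36 + 3*(1 + 2*(3/10))/10) = √(36 + 3*(1 + ⅗)/10) = √(36 + (3/10)*(8/5)) = √(36 + 12/25) = √(912/25) = 4*√57/5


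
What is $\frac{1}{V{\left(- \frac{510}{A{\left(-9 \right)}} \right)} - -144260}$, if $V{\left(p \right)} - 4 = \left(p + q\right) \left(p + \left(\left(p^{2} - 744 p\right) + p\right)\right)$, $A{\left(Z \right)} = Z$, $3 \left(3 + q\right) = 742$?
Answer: $- \frac{9}{103907144} \approx -8.6616 \cdot 10^{-8}$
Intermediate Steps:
$q = \frac{733}{3}$ ($q = -3 + \frac{1}{3} \cdot 742 = -3 + \frac{742}{3} = \frac{733}{3} \approx 244.33$)
$V{\left(p \right)} = 4 + \left(\frac{733}{3} + p\right) \left(p^{2} - 742 p\right)$ ($V{\left(p \right)} = 4 + \left(p + \frac{733}{3}\right) \left(p + \left(\left(p^{2} - 744 p\right) + p\right)\right) = 4 + \left(\frac{733}{3} + p\right) \left(p + \left(p^{2} - 743 p\right)\right) = 4 + \left(\frac{733}{3} + p\right) \left(p^{2} - 742 p\right)$)
$\frac{1}{V{\left(- \frac{510}{A{\left(-9 \right)}} \right)} - -144260} = \frac{1}{\left(4 + \left(- \frac{510}{-9}\right)^{3} - \frac{543886 \left(- \frac{510}{-9}\right)}{3} - \frac{1493 \left(- \frac{510}{-9}\right)^{2}}{3}\right) - -144260} = \frac{1}{\left(4 + \left(\left(-510\right) \left(- \frac{1}{9}\right)\right)^{3} - \frac{543886 \left(\left(-510\right) \left(- \frac{1}{9}\right)\right)}{3} - \frac{1493 \left(\left(-510\right) \left(- \frac{1}{9}\right)\right)^{2}}{3}\right) + \left(-84433 + 228693\right)} = \frac{1}{\left(4 + \left(\frac{170}{3}\right)^{3} - \frac{92460620}{9} - \frac{1493 \left(\frac{170}{3}\right)^{2}}{3}\right) + 144260} = \frac{1}{\left(4 + \frac{4913000}{27} - \frac{92460620}{9} - \frac{43147700}{27}\right) + 144260} = \frac{1}{- \frac{105205484}{9} + 144260} = \frac{1}{- \frac{103907144}{9}} = - \frac{9}{103907144}$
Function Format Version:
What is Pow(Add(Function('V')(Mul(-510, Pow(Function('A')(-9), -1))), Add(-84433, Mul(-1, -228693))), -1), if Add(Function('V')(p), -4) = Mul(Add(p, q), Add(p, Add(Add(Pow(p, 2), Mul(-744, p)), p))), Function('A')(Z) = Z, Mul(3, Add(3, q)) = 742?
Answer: Rational(-9, 103907144) ≈ -8.6616e-8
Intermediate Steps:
q = Rational(733, 3) (q = Add(-3, Mul(Rational(1, 3), 742)) = Add(-3, Rational(742, 3)) = Rational(733, 3) ≈ 244.33)
Function('V')(p) = Add(4, Mul(Add(Rational(733, 3), p), Add(Pow(p, 2), Mul(-742, p)))) (Function('V')(p) = Add(4, Mul(Add(p, Rational(733, 3)), Add(p, Add(Add(Pow(p, 2), Mul(-744, p)), p)))) = Add(4, Mul(Add(Rational(733, 3), p), Add(p, Add(Pow(p, 2), Mul(-743, p))))) = Add(4, Mul(Add(Rational(733, 3), p), Add(Pow(p, 2), Mul(-742, p)))))
Pow(Add(Function('V')(Mul(-510, Pow(Function('A')(-9), -1))), Add(-84433, Mul(-1, -228693))), -1) = Pow(Add(Add(4, Pow(Mul(-510, Pow(-9, -1)), 3), Mul(Rational(-543886, 3), Mul(-510, Pow(-9, -1))), Mul(Rational(-1493, 3), Pow(Mul(-510, Pow(-9, -1)), 2))), Add(-84433, Mul(-1, -228693))), -1) = Pow(Add(Add(4, Pow(Mul(-510, Rational(-1, 9)), 3), Mul(Rational(-543886, 3), Mul(-510, Rational(-1, 9))), Mul(Rational(-1493, 3), Pow(Mul(-510, Rational(-1, 9)), 2))), Add(-84433, 228693)), -1) = Pow(Add(Add(4, Pow(Rational(170, 3), 3), Mul(Rational(-543886, 3), Rational(170, 3)), Mul(Rational(-1493, 3), Pow(Rational(170, 3), 2))), 144260), -1) = Pow(Add(Add(4, Rational(4913000, 27), Rational(-92460620, 9), Mul(Rational(-1493, 3), Rational(28900, 9))), 144260), -1) = Pow(Add(Add(4, Rational(4913000, 27), Rational(-92460620, 9), Rational(-43147700, 27)), 144260), -1) = Pow(Add(Rational(-105205484, 9), 144260), -1) = Pow(Rational(-103907144, 9), -1) = Rational(-9, 103907144)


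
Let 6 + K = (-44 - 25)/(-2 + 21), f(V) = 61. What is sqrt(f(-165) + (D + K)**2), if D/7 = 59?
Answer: sqrt(58758917)/19 ≈ 403.44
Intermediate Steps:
D = 413 (D = 7*59 = 413)
K = -183/19 (K = -6 + (-44 - 25)/(-2 + 21) = -6 - 69/19 = -183/19 ≈ -9.6316)
sqrt(f(-165) + (D + K)**2) = sqrt(61 + (413 - 183/19)**2) = sqrt(61 + (7664/19)**2) = sqrt(61 + 58736896/361) = sqrt(58758917/361) = sqrt(58758917)/19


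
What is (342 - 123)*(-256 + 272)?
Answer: 3504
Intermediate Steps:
(342 - 123)*(-256 + 272) = 219*16 = 3504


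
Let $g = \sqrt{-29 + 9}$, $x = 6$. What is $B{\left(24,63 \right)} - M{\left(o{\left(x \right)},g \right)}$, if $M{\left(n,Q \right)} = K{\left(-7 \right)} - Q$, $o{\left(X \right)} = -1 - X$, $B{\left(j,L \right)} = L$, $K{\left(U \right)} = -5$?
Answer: $68 + 2 i \sqrt{5} \approx 68.0 + 4.4721 i$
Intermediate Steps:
$g = 2 i \sqrt{5}$ ($g = \sqrt{-20} = 2 i \sqrt{5} \approx 4.4721 i$)
$M{\left(n,Q \right)} = -5 - Q$
$B{\left(24,63 \right)} - M{\left(o{\left(x \right)},g \right)} = 63 - \left(-5 - 2 i \sqrt{5}\right) = 63 + \left(5 + 2 i \sqrt{5}\right) = 68 + 2 i \sqrt{5}$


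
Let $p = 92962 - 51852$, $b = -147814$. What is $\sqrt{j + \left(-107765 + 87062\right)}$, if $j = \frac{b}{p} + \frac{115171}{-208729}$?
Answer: $\frac{i \sqrt{381171850856114359945835}}{4290424595} \approx 143.9 i$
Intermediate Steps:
$p = 41110$ ($p = 92962 - 51852 = 41110$)
$j = - \frac{17793874108}{4290424595}$ ($j = - \frac{147814}{41110} + \frac{115171}{-208729} = \left(-147814\right) \frac{1}{41110} + 115171 \left(- \frac{1}{208729}\right) = - \frac{73907}{20555} - \frac{115171}{208729} = - \frac{17793874108}{4290424595} \approx -4.1473$)
$\sqrt{j + \left(-107765 + 87062\right)} = \sqrt{- \frac{17793874108}{4290424595} + \left(-107765 + 87062\right)} = \sqrt{- \frac{17793874108}{4290424595} - 20703} = \sqrt{- \frac{88842454264393}{4290424595}} = \frac{i \sqrt{381171850856114359945835}}{4290424595}$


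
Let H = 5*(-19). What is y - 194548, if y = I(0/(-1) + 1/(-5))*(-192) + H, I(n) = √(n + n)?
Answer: -194643 - 192*I*√10/5 ≈ -1.9464e+5 - 121.43*I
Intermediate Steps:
H = -95
I(n) = √2*√n (I(n) = √(2*n) = √2*√n)
y = -95 - 192*I*√10/5 (y = (√2*√(0/(-1) + 1/(-5)))*(-192) - 95 = (√2*√(0*(-1) + 1*(-⅕)))*(-192) - 95 = (√2*√(0 - ⅕))*(-192) - 95 = (√2*√(-⅕))*(-192) - 95 = (√2*(I*√5/5))*(-192) - 95 = (I*√10/5)*(-192) - 95 = -192*I*√10/5 - 95 = -95 - 192*I*√10/5 ≈ -95.0 - 121.43*I)
y - 194548 = (-95 - 192*I*√10/5) - 194548 = -194643 - 192*I*√10/5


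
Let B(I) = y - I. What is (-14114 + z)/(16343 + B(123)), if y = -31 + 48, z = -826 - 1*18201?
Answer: -33141/16237 ≈ -2.0411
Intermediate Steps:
z = -19027 (z = -826 - 18201 = -19027)
y = 17
B(I) = 17 - I
(-14114 + z)/(16343 + B(123)) = (-14114 - 19027)/(16343 + (17 - 1*123)) = -33141/(16343 + (17 - 123)) = -33141/(16343 - 106) = -33141/16237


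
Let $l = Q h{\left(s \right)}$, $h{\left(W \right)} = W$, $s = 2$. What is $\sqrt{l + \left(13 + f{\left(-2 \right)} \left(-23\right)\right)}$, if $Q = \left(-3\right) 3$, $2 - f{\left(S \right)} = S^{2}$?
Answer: $\sqrt{41} \approx 6.4031$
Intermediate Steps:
$f{\left(S \right)} = 2 - S^{2}$
$Q = -9$
$l = -18$ ($l = \left(-9\right) 2 = -18$)
$\sqrt{l + \left(13 + f{\left(-2 \right)} \left(-23\right)\right)} = \sqrt{-18 + \left(13 + \left(2 - \left(-2\right)^{2}\right) \left(-23\right)\right)} = \sqrt{-18 + \left(13 + \left(2 - 4\right) \left(-23\right)\right)} = \sqrt{-18 + \left(13 - -46\right)} = \sqrt{-18 + \left(13 + 46\right)} = \sqrt{-18 + 59} = \sqrt{41}$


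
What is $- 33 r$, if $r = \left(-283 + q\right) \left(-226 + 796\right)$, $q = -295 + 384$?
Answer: $3649140$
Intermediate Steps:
$q = 89$
$r = -110580$ ($r = \left(-283 + 89\right) \left(-226 + 796\right) = \left(-194\right) 570 = -110580$)
$- 33 r = \left(-33\right) \left(-110580\right) = 3649140$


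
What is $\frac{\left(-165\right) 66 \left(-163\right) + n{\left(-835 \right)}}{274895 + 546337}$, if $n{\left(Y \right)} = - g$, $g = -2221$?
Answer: $\frac{1777291}{821232} \approx 2.1642$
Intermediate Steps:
$n{\left(Y \right)} = 2221$ ($n{\left(Y \right)} = \left(-1\right) \left(-2221\right) = 2221$)
$\frac{\left(-165\right) 66 \left(-163\right) + n{\left(-835 \right)}}{274895 + 546337} = \frac{\left(-165\right) 66 \left(-163\right) + 2221}{274895 + 546337} = \frac{\left(-10890\right) \left(-163\right) + 2221}{821232} = \left(1775070 + 2221\right) \frac{1}{821232} = 1777291 \cdot \frac{1}{821232} = \frac{1777291}{821232}$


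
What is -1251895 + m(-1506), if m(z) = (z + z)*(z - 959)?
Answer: 6172685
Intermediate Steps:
m(z) = 2*z*(-959 + z) (m(z) = (2*z)*(-959 + z) = 2*z*(-959 + z))
-1251895 + m(-1506) = -1251895 + 2*(-1506)*(-959 - 1506) = -1251895 + 2*(-1506)*(-2465) = -1251895 + 7424580 = 6172685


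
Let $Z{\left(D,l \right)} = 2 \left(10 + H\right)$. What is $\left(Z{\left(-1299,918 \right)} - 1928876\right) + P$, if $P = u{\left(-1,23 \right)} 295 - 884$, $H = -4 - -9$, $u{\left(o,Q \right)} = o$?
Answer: $-1930025$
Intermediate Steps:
$H = 5$ ($H = -4 + 9 = 5$)
$Z{\left(D,l \right)} = 30$ ($Z{\left(D,l \right)} = 2 \left(10 + 5\right) = 2 \cdot 15 = 30$)
$P = -1179$ ($P = \left(-1\right) 295 - 884 = -295 - 884 = -1179$)
$\left(Z{\left(-1299,918 \right)} - 1928876\right) + P = \left(30 - 1928876\right) - 1179 = -1928846 - 1179 = -1930025$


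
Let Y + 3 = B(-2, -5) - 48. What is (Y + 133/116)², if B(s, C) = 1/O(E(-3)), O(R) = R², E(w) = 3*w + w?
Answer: 43330169281/17438976 ≈ 2484.7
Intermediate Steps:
E(w) = 4*w
B(s, C) = 1/144 (B(s, C) = 1/((4*(-3))²) = 1/((-12)²) = 1/144)
Y = -7343/144 (Y = -3 + (1/144 - 48) = -3 - 6911/144 = -7343/144 ≈ -50.993)
(Y + 133/116)² = (-7343/144 + 133/116)² = (-208159/4176)² = 43330169281/17438976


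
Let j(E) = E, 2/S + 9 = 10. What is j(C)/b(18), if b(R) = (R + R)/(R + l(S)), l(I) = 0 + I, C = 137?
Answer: 685/9 ≈ 76.111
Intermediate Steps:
S = 2 (S = 2/(-9 + 10) = 2/1 = 2*1 = 2)
l(I) = I
b(R) = 2*R/(2 + R) (b(R) = (R + R)/(R + 2) = (2*R)/(2 + R) = 2*R/(2 + R))
j(C)/b(18) = 137/((2*18/(2 + 18))) = 137/((2*18/20)) = 137/((2*18*(1/20))) = 137/(9/5) = 137*(5/9) = 685/9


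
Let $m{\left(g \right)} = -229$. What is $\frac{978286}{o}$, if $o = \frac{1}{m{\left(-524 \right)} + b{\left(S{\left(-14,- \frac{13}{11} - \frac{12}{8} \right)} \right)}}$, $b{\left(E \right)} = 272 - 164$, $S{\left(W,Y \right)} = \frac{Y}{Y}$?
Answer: $-118372606$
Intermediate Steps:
$S{\left(W,Y \right)} = 1$
$b{\left(E \right)} = 108$ ($b{\left(E \right)} = 272 - 164 = 108$)
$o = - \frac{1}{121}$ ($o = \frac{1}{-229 + 108} = \frac{1}{-121} = - \frac{1}{121} \approx -0.0082645$)
$\frac{978286}{o} = \frac{978286}{- \frac{1}{121}} = 978286 \left(-121\right) = -118372606$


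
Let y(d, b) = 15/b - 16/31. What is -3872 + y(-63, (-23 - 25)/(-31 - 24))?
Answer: -1912243/496 ≈ -3855.3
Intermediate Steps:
y(d, b) = -16/31 + 15/b (y(d, b) = 15/b - 16*1/31 = 15/b - 16/31 = -16/31 + 15/b)
-3872 + y(-63, (-23 - 25)/(-31 - 24)) = -3872 + (-16/31 + 15/(((-23 - 25)/(-31 - 24)))) = -3872 + (-16/31 + 15/((-48/(-55)))) = -3872 + (-16/31 + 15/((-48*(-1/55)))) = -3872 + (-16/31 + 15/(48/55)) = -3872 + (-16/31 + 15*(55/48)) = -3872 + (-16/31 + 275/16) = -3872 + 8269/496 = -1912243/496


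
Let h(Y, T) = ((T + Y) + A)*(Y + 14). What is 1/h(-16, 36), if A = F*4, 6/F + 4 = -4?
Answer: -1/34 ≈ -0.029412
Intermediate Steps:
F = -¾ (F = 6/(-4 - 4) = 6/(-8) = 6*(-⅛) = -¾ ≈ -0.75000)
A = -3 (A = -¾*4 = -3)
h(Y, T) = (14 + Y)*(-3 + T + Y) (h(Y, T) = ((T + Y) - 3)*(Y + 14) = (-3 + T + Y)*(14 + Y) = (14 + Y)*(-3 + T + Y))
1/h(-16, 36) = 1/(-42 + (-16)² + 11*(-16) + 14*36 + 36*(-16)) = 1/(-42 + 256 - 176 + 504 - 576) = 1/(-34) = -1/34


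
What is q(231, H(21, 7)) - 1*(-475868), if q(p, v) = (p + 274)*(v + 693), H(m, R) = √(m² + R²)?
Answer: 825833 + 3535*√10 ≈ 8.3701e+5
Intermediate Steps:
H(m, R) = √(R² + m²)
q(p, v) = (274 + p)*(693 + v)
q(231, H(21, 7)) - 1*(-475868) = (189882 + 274*√(7² + 21²) + 693*231 + 231*√(7² + 21²)) - 1*(-475868) = (189882 + 274*√(49 + 441) + 160083 + 231*√(49 + 441)) + 475868 = (189882 + 274*√490 + 160083 + 231*√490) + 475868 = (189882 + 274*(7*√10) + 160083 + 231*(7*√10)) + 475868 = (189882 + 1918*√10 + 160083 + 1617*√10) + 475868 = (349965 + 3535*√10) + 475868 = 825833 + 3535*√10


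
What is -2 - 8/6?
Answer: -10/3 ≈ -3.3333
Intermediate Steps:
-2 - 8/6 = -2 - 8*1/6 = -2 - 4/3 = -10/3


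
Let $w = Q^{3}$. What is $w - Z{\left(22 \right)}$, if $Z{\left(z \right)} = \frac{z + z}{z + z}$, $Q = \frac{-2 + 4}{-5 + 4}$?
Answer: $-9$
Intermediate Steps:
$Q = -2$ ($Q = \frac{2}{-1} = 2 \left(-1\right) = -2$)
$Z{\left(z \right)} = 1$ ($Z{\left(z \right)} = \frac{2 z}{2 z} = 2 z \frac{1}{2 z} = 1$)
$w = -8$ ($w = \left(-2\right)^{3} = -8$)
$w - Z{\left(22 \right)} = -8 - 1 = -9$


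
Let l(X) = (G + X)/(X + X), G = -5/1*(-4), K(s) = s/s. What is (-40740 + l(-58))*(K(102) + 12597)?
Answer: -14883913399/29 ≈ -5.1324e+8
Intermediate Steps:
K(s) = 1
G = 20 (G = -5*1*(-4) = -5*(-4) = 20)
l(X) = (20 + X)/(2*X) (l(X) = (20 + X)/(X + X) = (20 + X)/((2*X)) = (1/(2*X))*(20 + X) = (20 + X)/(2*X))
(-40740 + l(-58))*(K(102) + 12597) = (-40740 + (½)*(20 - 58)/(-58))*(1 + 12597) = (-40740 + (½)*(-1/58)*(-38))*12598 = (-40740 + 19/58)*12598 = -2362901/58*12598 = -14883913399/29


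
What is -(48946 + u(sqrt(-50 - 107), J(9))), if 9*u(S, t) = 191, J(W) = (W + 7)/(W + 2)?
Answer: -440705/9 ≈ -48967.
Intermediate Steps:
J(W) = (7 + W)/(2 + W)
u(S, t) = 191/9 (u(S, t) = (1/9)*191 = 191/9)
-(48946 + u(sqrt(-50 - 107), J(9))) = -(48946 + 191/9) = -1*440705/9 = -440705/9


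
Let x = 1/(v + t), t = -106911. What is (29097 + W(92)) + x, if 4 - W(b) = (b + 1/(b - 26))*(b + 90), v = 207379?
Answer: 40959798953/3315444 ≈ 12354.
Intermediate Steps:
x = 1/100468 (x = 1/(207379 - 106911) = 1/100468 ≈ 9.9534e-6)
W(b) = 4 - (90 + b)*(b + 1/(-26 + b)) (W(b) = 4 - (b + 1/(b - 26))*(b + 90) = 4 - (b + 1/(-26 + b))*(90 + b) = 4 - (90 + b)*(b + 1/(-26 + b)))
(29097 + W(92)) + x = (29097 + (-194 - 1*92**3 - 64*92**2 + 2343*92)/(-26 + 92)) + 1/100468 = (29097 + (-194 - 1*778688 - 64*8464 + 215556)/66) + 1/100468 = (29097 + (-194 - 778688 - 541696 + 215556)/66) + 1/100468 = (29097 + (1/66)*(-1105022)) + 1/100468 = (29097 - 552511/33) + 1/100468 = 407690/33 + 1/100468 = 40959798953/3315444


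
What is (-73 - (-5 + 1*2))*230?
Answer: -16100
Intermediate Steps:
(-73 - (-5 + 1*2))*230 = (-73 - (-5 + 2))*230 = (-73 - 1*(-3))*230 = (-73 + 3)*230 = -70*230 = -16100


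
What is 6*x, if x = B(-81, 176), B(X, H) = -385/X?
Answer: 770/27 ≈ 28.519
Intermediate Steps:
x = 385/81 (x = -385/(-81) = -385*(-1/81) = 385/81 ≈ 4.7531)
6*x = 6*(385/81) = 770/27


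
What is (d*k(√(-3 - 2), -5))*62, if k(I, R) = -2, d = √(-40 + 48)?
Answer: -248*√2 ≈ -350.73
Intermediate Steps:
d = 2*√2 (d = √8 = 2*√2 ≈ 2.8284)
(d*k(√(-3 - 2), -5))*62 = ((2*√2)*(-2))*62 = -4*√2*62 = -248*√2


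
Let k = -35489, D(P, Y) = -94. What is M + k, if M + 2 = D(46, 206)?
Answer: -35585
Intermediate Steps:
M = -96 (M = -2 - 94 = -96)
M + k = -96 - 35489 = -35585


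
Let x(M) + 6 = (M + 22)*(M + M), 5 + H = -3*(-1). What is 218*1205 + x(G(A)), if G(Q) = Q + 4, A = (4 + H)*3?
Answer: 263324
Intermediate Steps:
H = -2 (H = -5 - 3*(-1) = -5 + 3 = -2)
A = 6 (A = (4 - 2)*3 = 2*3 = 6)
G(Q) = 4 + Q
x(M) = -6 + 2*M*(22 + M) (x(M) = -6 + (M + 22)*(M + M) = -6 + (22 + M)*(2*M) = -6 + 2*M*(22 + M))
218*1205 + x(G(A)) = 218*1205 + (-6 + 2*(4 + 6)**2 + 44*(4 + 6)) = 262690 + (-6 + 2*10**2 + 44*10) = 262690 + (-6 + 2*100 + 440) = 262690 + (-6 + 200 + 440) = 262690 + 634 = 263324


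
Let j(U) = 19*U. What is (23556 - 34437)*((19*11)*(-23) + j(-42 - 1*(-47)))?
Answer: 51271272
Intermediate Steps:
(23556 - 34437)*((19*11)*(-23) + j(-42 - 1*(-47))) = (23556 - 34437)*((19*11)*(-23) + 19*(-42 - 1*(-47))) = -10881*(209*(-23) + 19*(-42 + 47)) = -10881*(-4807 + 19*5) = -10881*(-4807 + 95) = -10881*(-4712) = 51271272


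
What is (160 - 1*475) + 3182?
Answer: 2867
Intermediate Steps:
(160 - 1*475) + 3182 = (160 - 475) + 3182 = -315 + 3182 = 2867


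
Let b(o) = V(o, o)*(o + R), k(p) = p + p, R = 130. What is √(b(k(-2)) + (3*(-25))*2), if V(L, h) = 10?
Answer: √1110 ≈ 33.317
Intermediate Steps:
k(p) = 2*p
b(o) = 1300 + 10*o (b(o) = 10*(o + 130) = 10*(130 + o) = 1300 + 10*o)
√(b(k(-2)) + (3*(-25))*2) = √((1300 + 10*(2*(-2))) + (3*(-25))*2) = √((1300 + 10*(-4)) - 75*2) = √((1300 - 40) - 150) = √(1260 - 150) = √1110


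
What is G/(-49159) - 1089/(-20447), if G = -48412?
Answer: 1043414315/1005154073 ≈ 1.0381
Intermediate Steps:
G/(-49159) - 1089/(-20447) = -48412/(-49159) - 1089/(-20447) = -48412*(-1/49159) - 1089*(-1/20447) = 48412/49159 + 1089/20447 = 1043414315/1005154073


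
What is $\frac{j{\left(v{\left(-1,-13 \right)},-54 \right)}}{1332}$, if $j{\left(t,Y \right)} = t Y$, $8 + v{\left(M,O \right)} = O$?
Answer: $\frac{63}{74} \approx 0.85135$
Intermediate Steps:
$v{\left(M,O \right)} = -8 + O$
$j{\left(t,Y \right)} = Y t$
$\frac{j{\left(v{\left(-1,-13 \right)},-54 \right)}}{1332} = \frac{\left(-54\right) \left(-8 - 13\right)}{1332} = \left(-54\right) \left(-21\right) \frac{1}{1332} = 1134 \cdot \frac{1}{1332} = \frac{63}{74}$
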